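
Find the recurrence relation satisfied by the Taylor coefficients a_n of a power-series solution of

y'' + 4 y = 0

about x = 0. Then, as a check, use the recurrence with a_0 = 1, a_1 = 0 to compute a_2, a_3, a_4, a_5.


Substitute y = sum_n a_n x^n into y'' + (const) y = 0.
y''(x) = sum_{n>=0} (n+2)(n+1) a_{n+2} x^n.
The ODE becomes sum_n [(n+2)(n+1) a_{n+2} + 4 a_n] x^n = 0.
Setting each coefficient to zero gives the recurrence:
  (n+2)(n+1) a_{n+2} + 4 a_n = 0,
  a_{n+2} = -4 / ((n+1)(n+2)) a_n.

Check with a_0 = 1, a_1 = 0 (apply the recurrence for n = 0, 1, 2, 3): a_0 = 1, a_1 = 0, a_2 = -2, a_3 = 0, a_4 = 2/3, a_5 = 0.

a_{n+2} = -4/((n+1)(n+2)) * a_n; check: a_0 = 1, a_1 = 0, a_2 = -2, a_3 = 0, a_4 = 2/3, a_5 = 0


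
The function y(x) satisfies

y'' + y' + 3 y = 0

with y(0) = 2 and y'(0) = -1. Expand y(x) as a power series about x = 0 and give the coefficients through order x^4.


Ansatz: y(x) = sum_{n>=0} a_n x^n, so y'(x) = sum_{n>=1} n a_n x^(n-1) and y''(x) = sum_{n>=2} n(n-1) a_n x^(n-2).
Substitute into P(x) y'' + Q(x) y' + R(x) y = 0 with P(x) = 1, Q(x) = 1, R(x) = 3, and match powers of x.
Initial conditions: a_0 = 2, a_1 = -1.
Setting the coefficient of each power of x to zero and solving order by order (substituting the coefficients already found):
  x^0: 2 a_2 + a_1 + 3 a_0 = 0  ->  2 a_2 = -a_1 - 3 a_0 = -5  ->  a_2 = -5/2
  x^1: 6 a_3 + 2 a_2 + 3 a_1 = 0  ->  6 a_3 = -2 a_2 - 3 a_1 = 8  ->  a_3 = 4/3
  x^2: 12 a_4 + 3 a_3 + 3 a_2 = 0  ->  12 a_4 = -3 a_3 - 3 a_2 = 7/2  ->  a_4 = 7/24
Truncated series: y(x) = 2 - x - (5/2) x^2 + (4/3) x^3 + (7/24) x^4 + O(x^5).

a_0 = 2; a_1 = -1; a_2 = -5/2; a_3 = 4/3; a_4 = 7/24


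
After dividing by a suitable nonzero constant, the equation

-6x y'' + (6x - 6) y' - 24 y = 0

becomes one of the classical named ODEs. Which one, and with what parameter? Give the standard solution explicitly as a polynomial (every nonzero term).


All three coefficients share the factor -6; dividing through by -6 gives  x y'' + (1 - x) y' + 4 y = 0.
This matches the Laguerre equation x y'' + (1 - x) y' + n y = 0 with n = 4; the polynomial solution is L_4(x).
With y = sum_k a_k x^k, matching x^k gives (k+1)k a_{k+1} + (k+1) a_{k+1} - k a_k + n a_k = 0, i.e. (k+1)^2 a_{k+1} = (k - n) a_k = (k - 4) a_k. The right side vanishes at k = 4, so the series terminates at degree 4.
Standard normalization L_n(0) = 1 gives a_0 = 1. Work upward with a_{k+1} = (k - 4) a_k / (k+1)^2:
  a_1 = (0 - 4)(1) / 1^2 = -4/1 = -4
  a_2 = (1 - 4)(-4) / 2^2 = 12/4 = 3
  a_3 = (2 - 4)(3) / 3^2 = -6/9 = -2/3
  a_4 = (3 - 4)(-2/3) / 4^2 = (2/3)/16 = 1/24
Hence L_4(x) = x^4/24 - 2 x^3/3 + 3 x^2 - 4 x + 1.

L_4(x); series = x^4/24 - 2 x^3/3 + 3 x^2 - 4 x + 1


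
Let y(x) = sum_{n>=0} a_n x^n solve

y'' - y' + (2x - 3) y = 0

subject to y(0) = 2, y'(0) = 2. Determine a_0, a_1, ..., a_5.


Ansatz: y(x) = sum_{n>=0} a_n x^n, so y'(x) = sum_{n>=1} n a_n x^(n-1) and y''(x) = sum_{n>=2} n(n-1) a_n x^(n-2).
Substitute into P(x) y'' + Q(x) y' + R(x) y = 0 with P(x) = 1, Q(x) = -1, R(x) = 2x - 3, and match powers of x.
Initial conditions: a_0 = 2, a_1 = 2.
Setting the coefficient of each power of x to zero and solving order by order (substituting the coefficients already found):
  x^0: 2 a_2 - a_1 - 3 a_0 = 0  ->  2 a_2 = a_1 + 3 a_0 = 8  ->  a_2 = 4
  x^1: 6 a_3 - 2 a_2 - 3 a_1 + 2 a_0 = 0  ->  6 a_3 = 2 a_2 + 3 a_1 - 2 a_0 = 10  ->  a_3 = 5/3
  x^2: 12 a_4 - 3 a_3 - 3 a_2 + 2 a_1 = 0  ->  12 a_4 = 3 a_3 + 3 a_2 - 2 a_1 = 13  ->  a_4 = 13/12
  x^3: 20 a_5 - 4 a_4 - 3 a_3 + 2 a_2 = 0  ->  20 a_5 = 4 a_4 + 3 a_3 - 2 a_2 = 4/3  ->  a_5 = 1/15
Truncated series: y(x) = 2 + 2 x + 4 x^2 + (5/3) x^3 + (13/12) x^4 + (1/15) x^5 + O(x^6).

a_0 = 2; a_1 = 2; a_2 = 4; a_3 = 5/3; a_4 = 13/12; a_5 = 1/15


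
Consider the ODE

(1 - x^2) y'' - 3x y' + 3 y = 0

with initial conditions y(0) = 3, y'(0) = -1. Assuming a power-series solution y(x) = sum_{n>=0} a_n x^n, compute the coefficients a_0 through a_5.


Ansatz: y(x) = sum_{n>=0} a_n x^n, so y'(x) = sum_{n>=1} n a_n x^(n-1) and y''(x) = sum_{n>=2} n(n-1) a_n x^(n-2).
Substitute into P(x) y'' + Q(x) y' + R(x) y = 0 with P(x) = 1 - x^2, Q(x) = -3x, R(x) = 3, and match powers of x.
Initial conditions: a_0 = 3, a_1 = -1.
Setting the coefficient of each power of x to zero and solving order by order (substituting the coefficients already found):
  x^0: 2 a_2 + 3 a_0 = 0  ->  2 a_2 = -3 a_0 = -9  ->  a_2 = -9/2
  x^1: 6 a_3 = 0  ->  a_3 = 0
  x^2: 12 a_4 - 5 a_2 = 0  ->  12 a_4 = 5 a_2 = -45/2  ->  a_4 = -15/8
  x^3: 20 a_5 - 12 a_3 = 0  ->  20 a_5 = 12 a_3 = 0  ->  a_5 = 0
Truncated series: y(x) = 3 - x - (9/2) x^2 - (15/8) x^4 + O(x^6).

a_0 = 3; a_1 = -1; a_2 = -9/2; a_3 = 0; a_4 = -15/8; a_5 = 0


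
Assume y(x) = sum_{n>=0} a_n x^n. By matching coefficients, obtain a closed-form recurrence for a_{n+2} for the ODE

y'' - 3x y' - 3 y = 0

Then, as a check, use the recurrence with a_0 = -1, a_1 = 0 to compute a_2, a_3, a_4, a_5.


Substitute y = sum_n a_n x^n.
y''(x) has coefficient (n+2)(n+1) a_{n+2} at x^n;
-3 x y'(x) has coefficient -3 n a_n at x^n (shift);
-3 y(x) has coefficient -3 a_n at x^n.
Matching x^n: (n+2)(n+1) a_{n+2} + (-3n - 3) a_n = 0.
Thus a_{n+2} = (3n + 3) / ((n+1)(n+2)) * a_n.

Check with a_0 = -1, a_1 = 0 (apply the recurrence for n = 0, 1, 2, 3): a_0 = -1, a_1 = 0, a_2 = -3/2, a_3 = 0, a_4 = -9/8, a_5 = 0.

a_(n+2) = (3n + 3) / ((n+1)(n+2)) * a_n; check: a_0 = -1, a_1 = 0, a_2 = -3/2, a_3 = 0, a_4 = -9/8, a_5 = 0


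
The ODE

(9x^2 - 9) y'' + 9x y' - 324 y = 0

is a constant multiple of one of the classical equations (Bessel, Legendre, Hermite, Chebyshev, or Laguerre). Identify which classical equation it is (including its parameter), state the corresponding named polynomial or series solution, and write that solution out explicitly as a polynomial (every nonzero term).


All three coefficients share the factor -9; dividing through by -9 gives  (1 - x^2) y'' - x y' + 36 y = 0.
This matches the Chebyshev equation (1 - x^2) y'' - x y' + n^2 y = 0 (note the -x y' term, not -2x y') with n^2 = 36, so n = 6; the polynomial solution is T_6(x).
With y = sum_k a_k x^k, matching x^k gives (k+2)(k+1) a_{k+2} = (k^2 - n^2) a_k = (k - 6)(k + 6) a_k. The right side vanishes at k = 6, so the series with the parity of 6 terminates at degree 6.
Standard normalization: leading coefficient of T_n is 2^(n-1), so a_6 = 2^5 = 32. Work downward with a_k = (k+1)(k+2) a_{k+2} / ((k - 6)(k + 6)):
  a_4 = (5)(6)(32) / ((4 - 6)(4 + 6)) = 960/(-20) = -48
  a_2 = (3)(4)(-48) / ((2 - 6)(2 + 6)) = -576/(-32) = 18
  a_0 = (1)(2)(18) / ((0 - 6)(0 + 6)) = 36/(-36) = -1
Hence T_6(x) = 32 x^6 - 48 x^4 + 18 x^2 - 1.

T_6(x); series = 32 x^6 - 48 x^4 + 18 x^2 - 1


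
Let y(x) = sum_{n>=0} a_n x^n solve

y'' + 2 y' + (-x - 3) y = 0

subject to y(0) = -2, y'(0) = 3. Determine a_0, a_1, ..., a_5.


Ansatz: y(x) = sum_{n>=0} a_n x^n, so y'(x) = sum_{n>=1} n a_n x^(n-1) and y''(x) = sum_{n>=2} n(n-1) a_n x^(n-2).
Substitute into P(x) y'' + Q(x) y' + R(x) y = 0 with P(x) = 1, Q(x) = 2, R(x) = -x - 3, and match powers of x.
Initial conditions: a_0 = -2, a_1 = 3.
Setting the coefficient of each power of x to zero and solving order by order (substituting the coefficients already found):
  x^0: 2 a_2 + 2 a_1 - 3 a_0 = 0  ->  2 a_2 = -2 a_1 + 3 a_0 = -12  ->  a_2 = -6
  x^1: 6 a_3 + 4 a_2 - 3 a_1 - a_0 = 0  ->  6 a_3 = -4 a_2 + 3 a_1 + a_0 = 31  ->  a_3 = 31/6
  x^2: 12 a_4 + 6 a_3 - 3 a_2 - a_1 = 0  ->  12 a_4 = -6 a_3 + 3 a_2 + a_1 = -46  ->  a_4 = -23/6
  x^3: 20 a_5 + 8 a_4 - 3 a_3 - a_2 = 0  ->  20 a_5 = -8 a_4 + 3 a_3 + a_2 = 241/6  ->  a_5 = 241/120
Truncated series: y(x) = -2 + 3 x - 6 x^2 + (31/6) x^3 - (23/6) x^4 + (241/120) x^5 + O(x^6).

a_0 = -2; a_1 = 3; a_2 = -6; a_3 = 31/6; a_4 = -23/6; a_5 = 241/120


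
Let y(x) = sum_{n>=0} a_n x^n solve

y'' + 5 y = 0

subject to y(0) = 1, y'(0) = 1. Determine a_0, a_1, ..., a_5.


Ansatz: y(x) = sum_{n>=0} a_n x^n, so y'(x) = sum_{n>=1} n a_n x^(n-1) and y''(x) = sum_{n>=2} n(n-1) a_n x^(n-2).
Substitute into P(x) y'' + Q(x) y' + R(x) y = 0 with P(x) = 1, Q(x) = 0, R(x) = 5, and match powers of x.
Initial conditions: a_0 = 1, a_1 = 1.
Setting the coefficient of each power of x to zero and solving order by order (substituting the coefficients already found):
  x^0: 2 a_2 + 5 a_0 = 0  ->  2 a_2 = -5 a_0 = -5  ->  a_2 = -5/2
  x^1: 6 a_3 + 5 a_1 = 0  ->  6 a_3 = -5 a_1 = -5  ->  a_3 = -5/6
  x^2: 12 a_4 + 5 a_2 = 0  ->  12 a_4 = -5 a_2 = 25/2  ->  a_4 = 25/24
  x^3: 20 a_5 + 5 a_3 = 0  ->  20 a_5 = -5 a_3 = 25/6  ->  a_5 = 5/24
Truncated series: y(x) = 1 + x - (5/2) x^2 - (5/6) x^3 + (25/24) x^4 + (5/24) x^5 + O(x^6).

a_0 = 1; a_1 = 1; a_2 = -5/2; a_3 = -5/6; a_4 = 25/24; a_5 = 5/24


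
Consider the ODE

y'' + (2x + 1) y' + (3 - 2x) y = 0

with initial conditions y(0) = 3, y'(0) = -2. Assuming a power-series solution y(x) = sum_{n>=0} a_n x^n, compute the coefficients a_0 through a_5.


Ansatz: y(x) = sum_{n>=0} a_n x^n, so y'(x) = sum_{n>=1} n a_n x^(n-1) and y''(x) = sum_{n>=2} n(n-1) a_n x^(n-2).
Substitute into P(x) y'' + Q(x) y' + R(x) y = 0 with P(x) = 1, Q(x) = 2x + 1, R(x) = 3 - 2x, and match powers of x.
Initial conditions: a_0 = 3, a_1 = -2.
Setting the coefficient of each power of x to zero and solving order by order (substituting the coefficients already found):
  x^0: 2 a_2 + a_1 + 3 a_0 = 0  ->  2 a_2 = -a_1 - 3 a_0 = -7  ->  a_2 = -7/2
  x^1: 6 a_3 + 2 a_2 + 5 a_1 - 2 a_0 = 0  ->  6 a_3 = -2 a_2 - 5 a_1 + 2 a_0 = 23  ->  a_3 = 23/6
  x^2: 12 a_4 + 3 a_3 + 7 a_2 - 2 a_1 = 0  ->  12 a_4 = -3 a_3 - 7 a_2 + 2 a_1 = 9  ->  a_4 = 3/4
  x^3: 20 a_5 + 4 a_4 + 9 a_3 - 2 a_2 = 0  ->  20 a_5 = -4 a_4 - 9 a_3 + 2 a_2 = -89/2  ->  a_5 = -89/40
Truncated series: y(x) = 3 - 2 x - (7/2) x^2 + (23/6) x^3 + (3/4) x^4 - (89/40) x^5 + O(x^6).

a_0 = 3; a_1 = -2; a_2 = -7/2; a_3 = 23/6; a_4 = 3/4; a_5 = -89/40


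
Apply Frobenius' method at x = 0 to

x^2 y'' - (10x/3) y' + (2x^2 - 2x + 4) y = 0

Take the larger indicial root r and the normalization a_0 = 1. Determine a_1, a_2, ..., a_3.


Write in Frobenius form y'' + (p(x)/x) y' + (q(x)/x^2) y = 0:
  p(x) = -10/3,  q(x) = 2x^2 - 2x + 4.
Indicial equation: r(r-1) + (-10/3) r + (4) = 0 -> roots r_1 = 3, r_2 = 4/3.
Take r = r_1 = 3. Let y(x) = x^r sum_{n>=0} a_n x^n with a_0 = 1.
Substitute y = x^r sum a_n x^n and match x^{r+n}. The recurrence is
  D(n) a_n - 2 a_{n-1} + 2 a_{n-2} = 0,  where D(n) = (r+n)(r+n-1) + (-10/3)(r+n) + (4).
  a_n = [2 a_{n-1} - 2 a_{n-2}] / D(n).
Since the indicial polynomial factors as (r - r_1)(r - r_2), D(n) = (r_1 + n - r_1)(r_1 + n - r_2) = n(n + 5/3).
Evaluating step by step (a_0 = 1):
  n = 1: D(1) = 1(1 + 5/3) = 8/3; numerator = 2(1) = 2; a_1 = (2)/(8/3) = 3/4
  n = 2: D(2) = 2(2 + 5/3) = 22/3; numerator = 2(3/4) - 2(1) = -1/2; a_2 = (-1/2)/(22/3) = -3/44
  n = 3: D(3) = 3(3 + 5/3) = 14; numerator = 2(-3/44) - 2(3/4) = -18/11; a_3 = (-18/11)/(14) = -9/77

r = 3; a_0 = 1; a_1 = 3/4; a_2 = -3/44; a_3 = -9/77


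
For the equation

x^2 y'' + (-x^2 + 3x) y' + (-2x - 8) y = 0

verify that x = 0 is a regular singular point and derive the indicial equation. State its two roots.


Divide by x^2 to reach normal form y'' + P_1(x) y' + P_2(x) y = 0 with P_1(x) = -1 + 3/x and P_2(x) = -2/x - 8/x^2.
x = 0 is a singular point because the y'-coefficient -1 + 3/x has a pole at x = 0 and the y-coefficient -2/x - 8/x^2 has a pole at x = 0.
It is a regular singular point because x P_1(x) = p(x) = 3 - x and x^2 P_2(x) = q(x) = -2x - 8 are polynomials, hence analytic at x = 0.
p(0) = 3,  q(0) = -8.
Indicial equation: r(r-1) + p(0) r + q(0) = 0, i.e. r^2 + (p(0) - 1) r + q(0) = 0, i.e. r^2 + 2 r - 8 = 0.
Discriminant: (2)^2 - 4(-8) = 36, so r = (-2 ± 6)/2.
Solving: r_1 = 2, r_2 = -4.

indicial: r^2 + 2 r - 8 = 0; roots r_1 = 2, r_2 = -4


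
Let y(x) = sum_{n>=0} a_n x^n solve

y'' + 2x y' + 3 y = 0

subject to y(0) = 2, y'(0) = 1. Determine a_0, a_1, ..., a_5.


Ansatz: y(x) = sum_{n>=0} a_n x^n, so y'(x) = sum_{n>=1} n a_n x^(n-1) and y''(x) = sum_{n>=2} n(n-1) a_n x^(n-2).
Substitute into P(x) y'' + Q(x) y' + R(x) y = 0 with P(x) = 1, Q(x) = 2x, R(x) = 3, and match powers of x.
Initial conditions: a_0 = 2, a_1 = 1.
Setting the coefficient of each power of x to zero and solving order by order (substituting the coefficients already found):
  x^0: 2 a_2 + 3 a_0 = 0  ->  2 a_2 = -3 a_0 = -6  ->  a_2 = -3
  x^1: 6 a_3 + 5 a_1 = 0  ->  6 a_3 = -5 a_1 = -5  ->  a_3 = -5/6
  x^2: 12 a_4 + 7 a_2 = 0  ->  12 a_4 = -7 a_2 = 21  ->  a_4 = 7/4
  x^3: 20 a_5 + 9 a_3 = 0  ->  20 a_5 = -9 a_3 = 15/2  ->  a_5 = 3/8
Truncated series: y(x) = 2 + x - 3 x^2 - (5/6) x^3 + (7/4) x^4 + (3/8) x^5 + O(x^6).

a_0 = 2; a_1 = 1; a_2 = -3; a_3 = -5/6; a_4 = 7/4; a_5 = 3/8


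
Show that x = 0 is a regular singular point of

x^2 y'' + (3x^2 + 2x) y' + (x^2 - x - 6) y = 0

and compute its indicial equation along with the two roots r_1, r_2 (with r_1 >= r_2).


Divide by x^2 to reach normal form y'' + P_1(x) y' + P_2(x) y = 0 with P_1(x) = 3 + 2/x and P_2(x) = 1 - 1/x - 6/x^2.
x = 0 is a singular point because the y'-coefficient 3 + 2/x has a pole at x = 0 and the y-coefficient 1 - 1/x - 6/x^2 has a pole at x = 0.
It is a regular singular point because x P_1(x) = p(x) = 3x + 2 and x^2 P_2(x) = q(x) = x^2 - x - 6 are polynomials, hence analytic at x = 0.
p(0) = 2,  q(0) = -6.
Indicial equation: r(r-1) + p(0) r + q(0) = 0, i.e. r^2 + (p(0) - 1) r + q(0) = 0, i.e. r^2 + 1 r - 6 = 0.
Discriminant: (1)^2 - 4(-6) = 25, so r = (-1 ± 5)/2.
Solving: r_1 = 2, r_2 = -3.

indicial: r^2 + 1 r - 6 = 0; roots r_1 = 2, r_2 = -3


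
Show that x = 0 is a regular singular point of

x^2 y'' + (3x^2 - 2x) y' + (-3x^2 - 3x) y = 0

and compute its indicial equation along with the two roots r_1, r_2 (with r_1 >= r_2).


Divide by x^2 to reach normal form y'' + P_1(x) y' + P_2(x) y = 0 with P_1(x) = 3 - 2/x and P_2(x) = -3 - 3/x.
x = 0 is a singular point because the y'-coefficient 3 - 2/x has a pole at x = 0 and the y-coefficient -3 - 3/x has a pole at x = 0.
It is a regular singular point because x P_1(x) = p(x) = 3x - 2 and x^2 P_2(x) = q(x) = -3x^2 - 3x are polynomials, hence analytic at x = 0.
p(0) = -2,  q(0) = 0.
Indicial equation: r(r-1) + p(0) r + q(0) = 0, i.e. r^2 + (p(0) - 1) r + q(0) = 0, i.e. r^2 - 3 r = 0.
Discriminant: (-3)^2 - 4(0) = 9, so r = (3 ± 3)/2.
Solving: r_1 = 3, r_2 = 0.

indicial: r^2 - 3 r = 0; roots r_1 = 3, r_2 = 0


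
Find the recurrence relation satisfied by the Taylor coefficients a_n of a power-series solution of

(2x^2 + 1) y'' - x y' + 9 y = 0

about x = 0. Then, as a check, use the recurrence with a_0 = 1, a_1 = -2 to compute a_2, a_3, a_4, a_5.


Substitute y = sum_n a_n x^n.
(1 + 2 x^2) y'' contributes (n+2)(n+1) a_{n+2} + 2 n(n-1) a_n at x^n.
-x y'(x) contributes -n a_n at x^n.
9 y(x) contributes 9 a_n at x^n.
Matching x^n: (n+2)(n+1) a_{n+2} + (2 n(n-1) - n + 9) a_n = 0.
Thus a_{n+2} = (-2 n(n-1) + n - 9) / ((n+1)(n+2)) * a_n.

Check with a_0 = 1, a_1 = -2 (apply the recurrence for n = 0, 1, 2, 3): a_0 = 1, a_1 = -2, a_2 = -9/2, a_3 = 8/3, a_4 = 33/8, a_5 = -12/5.

a_(n+2) = (-2 n(n-1) + n - 9) / ((n+1)(n+2)) * a_n; check: a_0 = 1, a_1 = -2, a_2 = -9/2, a_3 = 8/3, a_4 = 33/8, a_5 = -12/5


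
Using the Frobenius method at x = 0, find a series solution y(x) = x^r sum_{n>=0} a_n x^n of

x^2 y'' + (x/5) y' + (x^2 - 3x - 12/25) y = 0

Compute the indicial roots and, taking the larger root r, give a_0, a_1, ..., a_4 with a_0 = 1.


Write in Frobenius form y'' + (p(x)/x) y' + (q(x)/x^2) y = 0:
  p(x) = 1/5,  q(x) = x^2 - 3x - 12/25.
Indicial equation: r(r-1) + (1/5) r + (-12/25) = 0 -> roots r_1 = 6/5, r_2 = -2/5.
Take r = r_1 = 6/5. Let y(x) = x^r sum_{n>=0} a_n x^n with a_0 = 1.
Substitute y = x^r sum a_n x^n and match x^{r+n}. The recurrence is
  D(n) a_n - 3 a_{n-1} + 1 a_{n-2} = 0,  where D(n) = (r+n)(r+n-1) + (1/5)(r+n) + (-12/25).
  a_n = [3 a_{n-1} - 1 a_{n-2}] / D(n).
Since the indicial polynomial factors as (r - r_1)(r - r_2), D(n) = (r_1 + n - r_1)(r_1 + n - r_2) = n(n + 8/5).
Evaluating step by step (a_0 = 1):
  n = 1: D(1) = 1(1 + 8/5) = 13/5; numerator = 3(1) = 3; a_1 = (3)/(13/5) = 15/13
  n = 2: D(2) = 2(2 + 8/5) = 36/5; numerator = 3(15/13) - 1(1) = 32/13; a_2 = (32/13)/(36/5) = 40/117
  n = 3: D(3) = 3(3 + 8/5) = 69/5; numerator = 3(40/117) - 1(15/13) = -5/39; a_3 = (-5/39)/(69/5) = -25/2691
  n = 4: D(4) = 4(4 + 8/5) = 112/5; numerator = 3(-25/2691) - 1(40/117) = -995/2691; a_4 = (-995/2691)/(112/5) = -4975/301392

r = 6/5; a_0 = 1; a_1 = 15/13; a_2 = 40/117; a_3 = -25/2691; a_4 = -4975/301392


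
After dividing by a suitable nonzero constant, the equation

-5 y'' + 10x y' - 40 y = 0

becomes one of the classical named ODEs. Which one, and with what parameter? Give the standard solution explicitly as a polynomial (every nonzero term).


All three coefficients share the factor -5; dividing through by -5 gives  y'' - 2x y' + 8 y = 0.
This matches the Hermite equation y'' - 2x y' + 2n y = 0 with 2n = 8, so n = 4; the polynomial solution is H_4(x).
With y = sum_k a_k x^k, matching x^k gives (k+2)(k+1) a_{k+2} = 2(k - n) a_k = 2(k - 4) a_k. The right side vanishes at k = 4, so the series with the parity of 4 terminates at degree 4.
Standard normalization: leading coefficient of H_n is 2^n, so a_4 = 2^4 = 16. Work downward with a_k = (k+1)(k+2) a_{k+2} / (2(k - n)):
  a_2 = (3)(4)(16) / (2(2 - 4)) = 192/(-4) = -48
  a_0 = (1)(2)(-48) / (2(0 - 4)) = -96/(-8) = 12
Hence H_4(x) = 16 x^4 - 48 x^2 + 12.

H_4(x); series = 16 x^4 - 48 x^2 + 12


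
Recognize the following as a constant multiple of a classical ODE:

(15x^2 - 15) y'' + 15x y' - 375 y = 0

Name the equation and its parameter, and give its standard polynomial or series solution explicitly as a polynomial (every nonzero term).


All three coefficients share the factor -15; dividing through by -15 gives  (1 - x^2) y'' - x y' + 25 y = 0.
This matches the Chebyshev equation (1 - x^2) y'' - x y' + n^2 y = 0 (note the -x y' term, not -2x y') with n^2 = 25, so n = 5; the polynomial solution is T_5(x).
With y = sum_k a_k x^k, matching x^k gives (k+2)(k+1) a_{k+2} = (k^2 - n^2) a_k = (k - 5)(k + 5) a_k. The right side vanishes at k = 5, so the series with the parity of 5 terminates at degree 5.
Standard normalization: leading coefficient of T_n is 2^(n-1), so a_5 = 2^4 = 16. Work downward with a_k = (k+1)(k+2) a_{k+2} / ((k - 5)(k + 5)):
  a_3 = (4)(5)(16) / ((3 - 5)(3 + 5)) = 320/(-16) = -20
  a_1 = (2)(3)(-20) / ((1 - 5)(1 + 5)) = -120/(-24) = 5
Hence T_5(x) = 16 x^5 - 20 x^3 + 5 x.

T_5(x); series = 16 x^5 - 20 x^3 + 5 x


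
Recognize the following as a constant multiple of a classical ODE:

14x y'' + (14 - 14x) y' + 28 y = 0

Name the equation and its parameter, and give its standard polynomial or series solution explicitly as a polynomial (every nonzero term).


All three coefficients share the factor 14; dividing through by 14 gives  x y'' + (1 - x) y' + 2 y = 0.
This matches the Laguerre equation x y'' + (1 - x) y' + n y = 0 with n = 2; the polynomial solution is L_2(x).
With y = sum_k a_k x^k, matching x^k gives (k+1)k a_{k+1} + (k+1) a_{k+1} - k a_k + n a_k = 0, i.e. (k+1)^2 a_{k+1} = (k - n) a_k = (k - 2) a_k. The right side vanishes at k = 2, so the series terminates at degree 2.
Standard normalization L_n(0) = 1 gives a_0 = 1. Work upward with a_{k+1} = (k - 2) a_k / (k+1)^2:
  a_1 = (0 - 2)(1) / 1^2 = -2/1 = -2
  a_2 = (1 - 2)(-2) / 2^2 = 2/4 = 1/2
Hence L_2(x) = x^2/2 - 2 x + 1.

L_2(x); series = x^2/2 - 2 x + 1


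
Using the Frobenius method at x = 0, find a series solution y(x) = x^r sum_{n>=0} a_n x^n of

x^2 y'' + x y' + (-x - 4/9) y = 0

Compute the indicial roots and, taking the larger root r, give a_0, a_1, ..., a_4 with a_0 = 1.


Write in Frobenius form y'' + (p(x)/x) y' + (q(x)/x^2) y = 0:
  p(x) = 1,  q(x) = -x - 4/9.
Indicial equation: r(r-1) + (1) r + (-4/9) = 0 -> roots r_1 = 2/3, r_2 = -2/3.
Take r = r_1 = 2/3. Let y(x) = x^r sum_{n>=0} a_n x^n with a_0 = 1.
Substitute y = x^r sum a_n x^n and match x^{r+n}. The recurrence is
  D(n) a_n - 1 a_{n-1} = 0,  where D(n) = (r+n)(r+n-1) + (1)(r+n) + (-4/9).
  a_n = 1 / D(n) * a_{n-1}.
Since the indicial polynomial factors as (r - r_1)(r - r_2), D(n) = (r_1 + n - r_1)(r_1 + n - r_2) = n(n + 4/3).
Evaluating step by step (a_0 = 1):
  n = 1: D(1) = 1(1 + 4/3) = 7/3; numerator = 1(1) = 1; a_1 = (1)/(7/3) = 3/7
  n = 2: D(2) = 2(2 + 4/3) = 20/3; numerator = 1(3/7) = 3/7; a_2 = (3/7)/(20/3) = 9/140
  n = 3: D(3) = 3(3 + 4/3) = 13; numerator = 1(9/140) = 9/140; a_3 = (9/140)/(13) = 9/1820
  n = 4: D(4) = 4(4 + 4/3) = 64/3; numerator = 1(9/1820) = 9/1820; a_4 = (9/1820)/(64/3) = 27/116480

r = 2/3; a_0 = 1; a_1 = 3/7; a_2 = 9/140; a_3 = 9/1820; a_4 = 27/116480


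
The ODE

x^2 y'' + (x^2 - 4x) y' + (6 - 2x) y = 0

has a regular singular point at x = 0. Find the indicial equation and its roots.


Divide by x^2 to reach normal form y'' + P_1(x) y' + P_2(x) y = 0 with P_1(x) = 1 - 4/x and P_2(x) = -2/x + 6/x^2.
x = 0 is a singular point because the y'-coefficient 1 - 4/x has a pole at x = 0 and the y-coefficient -2/x + 6/x^2 has a pole at x = 0.
It is a regular singular point because x P_1(x) = p(x) = x - 4 and x^2 P_2(x) = q(x) = 6 - 2x are polynomials, hence analytic at x = 0.
p(0) = -4,  q(0) = 6.
Indicial equation: r(r-1) + p(0) r + q(0) = 0, i.e. r^2 + (p(0) - 1) r + q(0) = 0, i.e. r^2 - 5 r + 6 = 0.
Discriminant: (-5)^2 - 4(6) = 1, so r = (5 ± 1)/2.
Solving: r_1 = 3, r_2 = 2.

indicial: r^2 - 5 r + 6 = 0; roots r_1 = 3, r_2 = 2


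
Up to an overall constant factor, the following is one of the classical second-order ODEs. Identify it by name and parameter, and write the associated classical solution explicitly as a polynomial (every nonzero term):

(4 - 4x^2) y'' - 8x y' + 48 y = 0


All three coefficients share the factor 4; dividing through by 4 gives  (1 - x^2) y'' - 2x y' + 12 y = 0.
This matches the Legendre equation (1 - x^2) y'' - 2x y' + n(n+1) y = 0 (note the -2x y' term) with n(n+1) = 12, so n = 3; the polynomial solution is P_3(x).
With y = sum_k a_k x^k, matching x^k gives (k+2)(k+1) a_{k+2} = [k(k+1) - n(n+1)] a_k = (k - 3)(k + 4) a_k. The right side vanishes at k = 3, so the series with the parity of 3 terminates at degree 3.
Standard normalization (P_n(1) = 1): leading coefficient (2n)!/(2^n (n!)^2) = 720/(8*36) = 5/2, so a_3 = 5/2. Work downward with a_k = (k+1)(k+2) a_{k+2} / ((k - 3)(k + 4)):
  a_1 = (2)(3)(5/2) / ((1 - 3)(1 + 4)) = 15/(-10) = -3/2
Hence P_3(x) = 5 x^3/2 - 3 x/2.

P_3(x); series = 5 x^3/2 - 3 x/2


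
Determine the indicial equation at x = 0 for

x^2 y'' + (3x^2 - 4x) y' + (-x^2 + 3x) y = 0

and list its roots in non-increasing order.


Divide by x^2 to reach normal form y'' + P_1(x) y' + P_2(x) y = 0 with P_1(x) = 3 - 4/x and P_2(x) = -1 + 3/x.
x = 0 is a singular point because the y'-coefficient 3 - 4/x has a pole at x = 0 and the y-coefficient -1 + 3/x has a pole at x = 0.
It is a regular singular point because x P_1(x) = p(x) = 3x - 4 and x^2 P_2(x) = q(x) = -x^2 + 3x are polynomials, hence analytic at x = 0.
p(0) = -4,  q(0) = 0.
Indicial equation: r(r-1) + p(0) r + q(0) = 0, i.e. r^2 + (p(0) - 1) r + q(0) = 0, i.e. r^2 - 5 r = 0.
Discriminant: (-5)^2 - 4(0) = 25, so r = (5 ± 5)/2.
Solving: r_1 = 5, r_2 = 0.

indicial: r^2 - 5 r = 0; roots r_1 = 5, r_2 = 0


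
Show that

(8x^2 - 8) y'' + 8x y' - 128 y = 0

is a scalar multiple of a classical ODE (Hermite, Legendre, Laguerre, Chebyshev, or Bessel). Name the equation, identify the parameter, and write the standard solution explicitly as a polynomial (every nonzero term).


All three coefficients share the factor -8; dividing through by -8 gives  (1 - x^2) y'' - x y' + 16 y = 0.
This matches the Chebyshev equation (1 - x^2) y'' - x y' + n^2 y = 0 (note the -x y' term, not -2x y') with n^2 = 16, so n = 4; the polynomial solution is T_4(x).
With y = sum_k a_k x^k, matching x^k gives (k+2)(k+1) a_{k+2} = (k^2 - n^2) a_k = (k - 4)(k + 4) a_k. The right side vanishes at k = 4, so the series with the parity of 4 terminates at degree 4.
Standard normalization: leading coefficient of T_n is 2^(n-1), so a_4 = 2^3 = 8. Work downward with a_k = (k+1)(k+2) a_{k+2} / ((k - 4)(k + 4)):
  a_2 = (3)(4)(8) / ((2 - 4)(2 + 4)) = 96/(-12) = -8
  a_0 = (1)(2)(-8) / ((0 - 4)(0 + 4)) = -16/(-16) = 1
Hence T_4(x) = 8 x^4 - 8 x^2 + 1.

T_4(x); series = 8 x^4 - 8 x^2 + 1


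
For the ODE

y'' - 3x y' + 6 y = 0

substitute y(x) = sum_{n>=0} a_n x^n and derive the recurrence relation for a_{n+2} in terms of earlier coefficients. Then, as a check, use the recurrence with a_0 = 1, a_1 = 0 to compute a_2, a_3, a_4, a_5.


Substitute y = sum_n a_n x^n.
y''(x) has coefficient (n+2)(n+1) a_{n+2} at x^n;
-3 x y'(x) has coefficient -3 n a_n at x^n (shift);
6 y(x) has coefficient 6 a_n at x^n.
Matching x^n: (n+2)(n+1) a_{n+2} + (-3n + 6) a_n = 0.
Thus a_{n+2} = (3n - 6) / ((n+1)(n+2)) * a_n.

Check with a_0 = 1, a_1 = 0 (apply the recurrence for n = 0, 1, 2, 3): a_0 = 1, a_1 = 0, a_2 = -3, a_3 = 0, a_4 = 0, a_5 = 0.

a_(n+2) = (3n - 6) / ((n+1)(n+2)) * a_n; check: a_0 = 1, a_1 = 0, a_2 = -3, a_3 = 0, a_4 = 0, a_5 = 0


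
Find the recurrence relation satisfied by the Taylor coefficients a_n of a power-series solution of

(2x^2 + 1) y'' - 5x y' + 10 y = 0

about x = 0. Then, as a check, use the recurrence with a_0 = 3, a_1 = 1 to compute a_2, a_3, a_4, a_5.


Substitute y = sum_n a_n x^n.
(1 + 2 x^2) y'' contributes (n+2)(n+1) a_{n+2} + 2 n(n-1) a_n at x^n.
-5 x y'(x) contributes -5 n a_n at x^n.
10 y(x) contributes 10 a_n at x^n.
Matching x^n: (n+2)(n+1) a_{n+2} + (2 n(n-1) - 5 n + 10) a_n = 0.
Thus a_{n+2} = (-2 n(n-1) + 5 n - 10) / ((n+1)(n+2)) * a_n.

Check with a_0 = 3, a_1 = 1 (apply the recurrence for n = 0, 1, 2, 3): a_0 = 3, a_1 = 1, a_2 = -15, a_3 = -5/6, a_4 = 5, a_5 = 7/24.

a_(n+2) = (-2 n(n-1) + 5 n - 10) / ((n+1)(n+2)) * a_n; check: a_0 = 3, a_1 = 1, a_2 = -15, a_3 = -5/6, a_4 = 5, a_5 = 7/24


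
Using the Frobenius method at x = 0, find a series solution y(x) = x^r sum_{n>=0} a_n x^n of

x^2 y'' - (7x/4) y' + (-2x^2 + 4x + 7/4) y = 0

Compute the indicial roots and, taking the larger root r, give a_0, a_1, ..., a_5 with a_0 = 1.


Write in Frobenius form y'' + (p(x)/x) y' + (q(x)/x^2) y = 0:
  p(x) = -7/4,  q(x) = -2x^2 + 4x + 7/4.
Indicial equation: r(r-1) + (-7/4) r + (7/4) = 0 -> roots r_1 = 7/4, r_2 = 1.
Take r = r_1 = 7/4. Let y(x) = x^r sum_{n>=0} a_n x^n with a_0 = 1.
Substitute y = x^r sum a_n x^n and match x^{r+n}. The recurrence is
  D(n) a_n + 4 a_{n-1} - 2 a_{n-2} = 0,  where D(n) = (r+n)(r+n-1) + (-7/4)(r+n) + (7/4).
  a_n = [-4 a_{n-1} + 2 a_{n-2}] / D(n).
Since the indicial polynomial factors as (r - r_1)(r - r_2), D(n) = (r_1 + n - r_1)(r_1 + n - r_2) = n(n + 3/4).
Evaluating step by step (a_0 = 1):
  n = 1: D(1) = 1(1 + 3/4) = 7/4; numerator = -4(1) = -4; a_1 = (-4)/(7/4) = -16/7
  n = 2: D(2) = 2(2 + 3/4) = 11/2; numerator = -4(-16/7) + 2(1) = 78/7; a_2 = (78/7)/(11/2) = 156/77
  n = 3: D(3) = 3(3 + 3/4) = 45/4; numerator = -4(156/77) + 2(-16/7) = -976/77; a_3 = (-976/77)/(45/4) = -3904/3465
  n = 4: D(4) = 4(4 + 3/4) = 19; numerator = -4(-3904/3465) + 2(156/77) = 2696/315; a_4 = (2696/315)/(19) = 2696/5985
  n = 5: D(5) = 5(5 + 3/4) = 115/4; numerator = -4(2696/5985) + 2(-3904/3465) = -29664/7315; a_5 = (-29664/7315)/(115/4) = -118656/841225

r = 7/4; a_0 = 1; a_1 = -16/7; a_2 = 156/77; a_3 = -3904/3465; a_4 = 2696/5985; a_5 = -118656/841225


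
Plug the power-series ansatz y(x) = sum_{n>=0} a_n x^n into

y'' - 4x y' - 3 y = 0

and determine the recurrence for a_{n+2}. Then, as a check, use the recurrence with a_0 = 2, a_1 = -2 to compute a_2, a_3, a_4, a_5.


Substitute y = sum_n a_n x^n.
y''(x) has coefficient (n+2)(n+1) a_{n+2} at x^n;
-4 x y'(x) has coefficient -4 n a_n at x^n (shift);
-3 y(x) has coefficient -3 a_n at x^n.
Matching x^n: (n+2)(n+1) a_{n+2} + (-4n - 3) a_n = 0.
Thus a_{n+2} = (4n + 3) / ((n+1)(n+2)) * a_n.

Check with a_0 = 2, a_1 = -2 (apply the recurrence for n = 0, 1, 2, 3): a_0 = 2, a_1 = -2, a_2 = 3, a_3 = -7/3, a_4 = 11/4, a_5 = -7/4.

a_(n+2) = (4n + 3) / ((n+1)(n+2)) * a_n; check: a_0 = 2, a_1 = -2, a_2 = 3, a_3 = -7/3, a_4 = 11/4, a_5 = -7/4


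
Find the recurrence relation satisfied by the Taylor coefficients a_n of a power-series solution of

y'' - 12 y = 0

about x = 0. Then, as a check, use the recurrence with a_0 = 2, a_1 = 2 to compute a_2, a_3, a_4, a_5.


Substitute y = sum_n a_n x^n into y'' + (const) y = 0.
y''(x) = sum_{n>=0} (n+2)(n+1) a_{n+2} x^n.
The ODE becomes sum_n [(n+2)(n+1) a_{n+2} - 12 a_n] x^n = 0.
Setting each coefficient to zero gives the recurrence:
  (n+2)(n+1) a_{n+2} - 12 a_n = 0,
  a_{n+2} = 12 / ((n+1)(n+2)) a_n.

Check with a_0 = 2, a_1 = 2 (apply the recurrence for n = 0, 1, 2, 3): a_0 = 2, a_1 = 2, a_2 = 12, a_3 = 4, a_4 = 12, a_5 = 12/5.

a_{n+2} = 12/((n+1)(n+2)) * a_n; check: a_0 = 2, a_1 = 2, a_2 = 12, a_3 = 4, a_4 = 12, a_5 = 12/5


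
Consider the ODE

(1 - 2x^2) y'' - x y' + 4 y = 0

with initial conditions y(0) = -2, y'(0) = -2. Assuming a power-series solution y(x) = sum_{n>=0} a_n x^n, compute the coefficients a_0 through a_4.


Ansatz: y(x) = sum_{n>=0} a_n x^n, so y'(x) = sum_{n>=1} n a_n x^(n-1) and y''(x) = sum_{n>=2} n(n-1) a_n x^(n-2).
Substitute into P(x) y'' + Q(x) y' + R(x) y = 0 with P(x) = 1 - 2x^2, Q(x) = -x, R(x) = 4, and match powers of x.
Initial conditions: a_0 = -2, a_1 = -2.
Setting the coefficient of each power of x to zero and solving order by order (substituting the coefficients already found):
  x^0: 2 a_2 + 4 a_0 = 0  ->  2 a_2 = -4 a_0 = 8  ->  a_2 = 4
  x^1: 6 a_3 + 3 a_1 = 0  ->  6 a_3 = -3 a_1 = 6  ->  a_3 = 1
  x^2: 12 a_4 - 2 a_2 = 0  ->  12 a_4 = 2 a_2 = 8  ->  a_4 = 2/3
Truncated series: y(x) = -2 - 2 x + 4 x^2 + x^3 + (2/3) x^4 + O(x^5).

a_0 = -2; a_1 = -2; a_2 = 4; a_3 = 1; a_4 = 2/3


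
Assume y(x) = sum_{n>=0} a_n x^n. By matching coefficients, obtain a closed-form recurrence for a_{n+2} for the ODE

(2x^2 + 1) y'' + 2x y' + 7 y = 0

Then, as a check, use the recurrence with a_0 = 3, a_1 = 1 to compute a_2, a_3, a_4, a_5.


Substitute y = sum_n a_n x^n.
(1 + 2 x^2) y'' contributes (n+2)(n+1) a_{n+2} + 2 n(n-1) a_n at x^n.
2 x y'(x) contributes 2 n a_n at x^n.
7 y(x) contributes 7 a_n at x^n.
Matching x^n: (n+2)(n+1) a_{n+2} + (2 n(n-1) + 2 n + 7) a_n = 0.
Thus a_{n+2} = (-2 n(n-1) - 2 n - 7) / ((n+1)(n+2)) * a_n.

Check with a_0 = 3, a_1 = 1 (apply the recurrence for n = 0, 1, 2, 3): a_0 = 3, a_1 = 1, a_2 = -21/2, a_3 = -3/2, a_4 = 105/8, a_5 = 15/8.

a_(n+2) = (-2 n(n-1) - 2 n - 7) / ((n+1)(n+2)) * a_n; check: a_0 = 3, a_1 = 1, a_2 = -21/2, a_3 = -3/2, a_4 = 105/8, a_5 = 15/8


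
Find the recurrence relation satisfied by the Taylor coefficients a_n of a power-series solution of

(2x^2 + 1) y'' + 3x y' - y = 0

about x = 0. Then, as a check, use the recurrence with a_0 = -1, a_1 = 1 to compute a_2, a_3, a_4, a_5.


Substitute y = sum_n a_n x^n.
(1 + 2 x^2) y'' contributes (n+2)(n+1) a_{n+2} + 2 n(n-1) a_n at x^n.
3 x y'(x) contributes 3 n a_n at x^n.
-y(x) contributes -1 a_n at x^n.
Matching x^n: (n+2)(n+1) a_{n+2} + (2 n(n-1) + 3 n - 1) a_n = 0.
Thus a_{n+2} = (-2 n(n-1) - 3 n + 1) / ((n+1)(n+2)) * a_n.

Check with a_0 = -1, a_1 = 1 (apply the recurrence for n = 0, 1, 2, 3): a_0 = -1, a_1 = 1, a_2 = -1/2, a_3 = -1/3, a_4 = 3/8, a_5 = 1/3.

a_(n+2) = (-2 n(n-1) - 3 n + 1) / ((n+1)(n+2)) * a_n; check: a_0 = -1, a_1 = 1, a_2 = -1/2, a_3 = -1/3, a_4 = 3/8, a_5 = 1/3


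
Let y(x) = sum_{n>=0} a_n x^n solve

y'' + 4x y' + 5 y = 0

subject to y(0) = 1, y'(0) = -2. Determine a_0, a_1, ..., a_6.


Ansatz: y(x) = sum_{n>=0} a_n x^n, so y'(x) = sum_{n>=1} n a_n x^(n-1) and y''(x) = sum_{n>=2} n(n-1) a_n x^(n-2).
Substitute into P(x) y'' + Q(x) y' + R(x) y = 0 with P(x) = 1, Q(x) = 4x, R(x) = 5, and match powers of x.
Initial conditions: a_0 = 1, a_1 = -2.
Setting the coefficient of each power of x to zero and solving order by order (substituting the coefficients already found):
  x^0: 2 a_2 + 5 a_0 = 0  ->  2 a_2 = -5 a_0 = -5  ->  a_2 = -5/2
  x^1: 6 a_3 + 9 a_1 = 0  ->  6 a_3 = -9 a_1 = 18  ->  a_3 = 3
  x^2: 12 a_4 + 13 a_2 = 0  ->  12 a_4 = -13 a_2 = 65/2  ->  a_4 = 65/24
  x^3: 20 a_5 + 17 a_3 = 0  ->  20 a_5 = -17 a_3 = -51  ->  a_5 = -51/20
  x^4: 30 a_6 + 21 a_4 = 0  ->  30 a_6 = -21 a_4 = -455/8  ->  a_6 = -91/48
Truncated series: y(x) = 1 - 2 x - (5/2) x^2 + 3 x^3 + (65/24) x^4 - (51/20) x^5 - (91/48) x^6 + O(x^7).

a_0 = 1; a_1 = -2; a_2 = -5/2; a_3 = 3; a_4 = 65/24; a_5 = -51/20; a_6 = -91/48


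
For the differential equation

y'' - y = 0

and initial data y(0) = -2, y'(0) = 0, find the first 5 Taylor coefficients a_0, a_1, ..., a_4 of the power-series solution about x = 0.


Ansatz: y(x) = sum_{n>=0} a_n x^n, so y'(x) = sum_{n>=1} n a_n x^(n-1) and y''(x) = sum_{n>=2} n(n-1) a_n x^(n-2).
Substitute into P(x) y'' + Q(x) y' + R(x) y = 0 with P(x) = 1, Q(x) = 0, R(x) = -1, and match powers of x.
Initial conditions: a_0 = -2, a_1 = 0.
Setting the coefficient of each power of x to zero and solving order by order (substituting the coefficients already found):
  x^0: 2 a_2 - a_0 = 0  ->  2 a_2 = a_0 = -2  ->  a_2 = -1
  x^1: 6 a_3 - a_1 = 0  ->  6 a_3 = a_1 = 0  ->  a_3 = 0
  x^2: 12 a_4 - a_2 = 0  ->  12 a_4 = a_2 = -1  ->  a_4 = -1/12
Truncated series: y(x) = -2 - x^2 - (1/12) x^4 + O(x^5).

a_0 = -2; a_1 = 0; a_2 = -1; a_3 = 0; a_4 = -1/12


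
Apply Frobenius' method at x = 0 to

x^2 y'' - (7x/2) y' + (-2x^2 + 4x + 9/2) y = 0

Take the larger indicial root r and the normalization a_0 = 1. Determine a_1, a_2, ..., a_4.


Write in Frobenius form y'' + (p(x)/x) y' + (q(x)/x^2) y = 0:
  p(x) = -7/2,  q(x) = -2x^2 + 4x + 9/2.
Indicial equation: r(r-1) + (-7/2) r + (9/2) = 0 -> roots r_1 = 3, r_2 = 3/2.
Take r = r_1 = 3. Let y(x) = x^r sum_{n>=0} a_n x^n with a_0 = 1.
Substitute y = x^r sum a_n x^n and match x^{r+n}. The recurrence is
  D(n) a_n + 4 a_{n-1} - 2 a_{n-2} = 0,  where D(n) = (r+n)(r+n-1) + (-7/2)(r+n) + (9/2).
  a_n = [-4 a_{n-1} + 2 a_{n-2}] / D(n).
Since the indicial polynomial factors as (r - r_1)(r - r_2), D(n) = (r_1 + n - r_1)(r_1 + n - r_2) = n(n + 3/2).
Evaluating step by step (a_0 = 1):
  n = 1: D(1) = 1(1 + 3/2) = 5/2; numerator = -4(1) = -4; a_1 = (-4)/(5/2) = -8/5
  n = 2: D(2) = 2(2 + 3/2) = 7; numerator = -4(-8/5) + 2(1) = 42/5; a_2 = (42/5)/(7) = 6/5
  n = 3: D(3) = 3(3 + 3/2) = 27/2; numerator = -4(6/5) + 2(-8/5) = -8; a_3 = (-8)/(27/2) = -16/27
  n = 4: D(4) = 4(4 + 3/2) = 22; numerator = -4(-16/27) + 2(6/5) = 644/135; a_4 = (644/135)/(22) = 322/1485

r = 3; a_0 = 1; a_1 = -8/5; a_2 = 6/5; a_3 = -16/27; a_4 = 322/1485


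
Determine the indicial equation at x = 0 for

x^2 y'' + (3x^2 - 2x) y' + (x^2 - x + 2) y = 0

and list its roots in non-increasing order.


Divide by x^2 to reach normal form y'' + P_1(x) y' + P_2(x) y = 0 with P_1(x) = 3 - 2/x and P_2(x) = 1 - 1/x + 2/x^2.
x = 0 is a singular point because the y'-coefficient 3 - 2/x has a pole at x = 0 and the y-coefficient 1 - 1/x + 2/x^2 has a pole at x = 0.
It is a regular singular point because x P_1(x) = p(x) = 3x - 2 and x^2 P_2(x) = q(x) = x^2 - x + 2 are polynomials, hence analytic at x = 0.
p(0) = -2,  q(0) = 2.
Indicial equation: r(r-1) + p(0) r + q(0) = 0, i.e. r^2 + (p(0) - 1) r + q(0) = 0, i.e. r^2 - 3 r + 2 = 0.
Discriminant: (-3)^2 - 4(2) = 1, so r = (3 ± 1)/2.
Solving: r_1 = 2, r_2 = 1.

indicial: r^2 - 3 r + 2 = 0; roots r_1 = 2, r_2 = 1


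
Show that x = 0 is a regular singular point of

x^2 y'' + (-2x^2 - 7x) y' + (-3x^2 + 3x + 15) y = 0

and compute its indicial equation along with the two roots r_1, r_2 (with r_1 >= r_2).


Divide by x^2 to reach normal form y'' + P_1(x) y' + P_2(x) y = 0 with P_1(x) = -2 - 7/x and P_2(x) = -3 + 3/x + 15/x^2.
x = 0 is a singular point because the y'-coefficient -2 - 7/x has a pole at x = 0 and the y-coefficient -3 + 3/x + 15/x^2 has a pole at x = 0.
It is a regular singular point because x P_1(x) = p(x) = -2x - 7 and x^2 P_2(x) = q(x) = -3x^2 + 3x + 15 are polynomials, hence analytic at x = 0.
p(0) = -7,  q(0) = 15.
Indicial equation: r(r-1) + p(0) r + q(0) = 0, i.e. r^2 + (p(0) - 1) r + q(0) = 0, i.e. r^2 - 8 r + 15 = 0.
Discriminant: (-8)^2 - 4(15) = 4, so r = (8 ± 2)/2.
Solving: r_1 = 5, r_2 = 3.

indicial: r^2 - 8 r + 15 = 0; roots r_1 = 5, r_2 = 3


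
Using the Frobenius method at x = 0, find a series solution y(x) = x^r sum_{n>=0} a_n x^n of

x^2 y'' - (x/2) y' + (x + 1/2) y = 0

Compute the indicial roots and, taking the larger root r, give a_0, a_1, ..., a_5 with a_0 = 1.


Write in Frobenius form y'' + (p(x)/x) y' + (q(x)/x^2) y = 0:
  p(x) = -1/2,  q(x) = x + 1/2.
Indicial equation: r(r-1) + (-1/2) r + (1/2) = 0 -> roots r_1 = 1, r_2 = 1/2.
Take r = r_1 = 1. Let y(x) = x^r sum_{n>=0} a_n x^n with a_0 = 1.
Substitute y = x^r sum a_n x^n and match x^{r+n}. The recurrence is
  D(n) a_n + 1 a_{n-1} = 0,  where D(n) = (r+n)(r+n-1) + (-1/2)(r+n) + (1/2).
  a_n = -1 / D(n) * a_{n-1}.
Since the indicial polynomial factors as (r - r_1)(r - r_2), D(n) = (r_1 + n - r_1)(r_1 + n - r_2) = n(n + 1/2).
Evaluating step by step (a_0 = 1):
  n = 1: D(1) = 1(1 + 1/2) = 3/2; numerator = -1(1) = -1; a_1 = (-1)/(3/2) = -2/3
  n = 2: D(2) = 2(2 + 1/2) = 5; numerator = -1(-2/3) = 2/3; a_2 = (2/3)/(5) = 2/15
  n = 3: D(3) = 3(3 + 1/2) = 21/2; numerator = -1(2/15) = -2/15; a_3 = (-2/15)/(21/2) = -4/315
  n = 4: D(4) = 4(4 + 1/2) = 18; numerator = -1(-4/315) = 4/315; a_4 = (4/315)/(18) = 2/2835
  n = 5: D(5) = 5(5 + 1/2) = 55/2; numerator = -1(2/2835) = -2/2835; a_5 = (-2/2835)/(55/2) = -4/155925

r = 1; a_0 = 1; a_1 = -2/3; a_2 = 2/15; a_3 = -4/315; a_4 = 2/2835; a_5 = -4/155925


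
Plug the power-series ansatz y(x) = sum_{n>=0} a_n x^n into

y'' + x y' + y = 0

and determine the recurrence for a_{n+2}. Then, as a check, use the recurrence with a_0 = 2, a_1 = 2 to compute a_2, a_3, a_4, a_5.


Substitute y = sum_n a_n x^n.
y''(x) has coefficient (n+2)(n+1) a_{n+2} at x^n;
x y'(x) has coefficient n a_n at x^n (shift);
y(x) has coefficient 1 a_n at x^n.
Matching x^n: (n+2)(n+1) a_{n+2} + (n + 1) a_n = 0.
Thus a_{n+2} = (-n - 1) / ((n+1)(n+2)) * a_n.

Check with a_0 = 2, a_1 = 2 (apply the recurrence for n = 0, 1, 2, 3): a_0 = 2, a_1 = 2, a_2 = -1, a_3 = -2/3, a_4 = 1/4, a_5 = 2/15.

a_(n+2) = (-n - 1) / ((n+1)(n+2)) * a_n; check: a_0 = 2, a_1 = 2, a_2 = -1, a_3 = -2/3, a_4 = 1/4, a_5 = 2/15


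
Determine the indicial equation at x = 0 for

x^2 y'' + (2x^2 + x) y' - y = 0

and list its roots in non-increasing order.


Divide by x^2 to reach normal form y'' + P_1(x) y' + P_2(x) y = 0 with P_1(x) = 2 + 1/x and P_2(x) = -1/x^2.
x = 0 is a singular point because the y'-coefficient 2 + 1/x has a pole at x = 0 and the y-coefficient -1/x^2 has a pole at x = 0.
It is a regular singular point because x P_1(x) = p(x) = 2x + 1 and x^2 P_2(x) = q(x) = -1 are polynomials, hence analytic at x = 0.
p(0) = 1,  q(0) = -1.
Indicial equation: r(r-1) + p(0) r + q(0) = 0, i.e. r^2 + (p(0) - 1) r + q(0) = 0, i.e. r^2 - 1 = 0.
Discriminant: (0)^2 - 4(-1) = 4, so r = (0 ± 2)/2.
Solving: r_1 = 1, r_2 = -1.

indicial: r^2 - 1 = 0; roots r_1 = 1, r_2 = -1


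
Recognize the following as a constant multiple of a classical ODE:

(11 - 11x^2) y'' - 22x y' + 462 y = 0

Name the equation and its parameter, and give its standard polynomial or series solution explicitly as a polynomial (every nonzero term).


All three coefficients share the factor 11; dividing through by 11 gives  (1 - x^2) y'' - 2x y' + 42 y = 0.
This matches the Legendre equation (1 - x^2) y'' - 2x y' + n(n+1) y = 0 (note the -2x y' term) with n(n+1) = 42, so n = 6; the polynomial solution is P_6(x).
With y = sum_k a_k x^k, matching x^k gives (k+2)(k+1) a_{k+2} = [k(k+1) - n(n+1)] a_k = (k - 6)(k + 7) a_k. The right side vanishes at k = 6, so the series with the parity of 6 terminates at degree 6.
Standard normalization (P_n(1) = 1): leading coefficient (2n)!/(2^n (n!)^2) = 479001600/(64*518400) = 231/16, so a_6 = 231/16. Work downward with a_k = (k+1)(k+2) a_{k+2} / ((k - 6)(k + 7)):
  a_4 = (5)(6)(231/16) / ((4 - 6)(4 + 7)) = (3465/8)/(-22) = -315/16
  a_2 = (3)(4)(-315/16) / ((2 - 6)(2 + 7)) = (-945/4)/(-36) = 105/16
  a_0 = (1)(2)(105/16) / ((0 - 6)(0 + 7)) = (105/8)/(-42) = -5/16
Hence P_6(x) = 231 x^6/16 - 315 x^4/16 + 105 x^2/16 - 5/16.

P_6(x); series = 231 x^6/16 - 315 x^4/16 + 105 x^2/16 - 5/16


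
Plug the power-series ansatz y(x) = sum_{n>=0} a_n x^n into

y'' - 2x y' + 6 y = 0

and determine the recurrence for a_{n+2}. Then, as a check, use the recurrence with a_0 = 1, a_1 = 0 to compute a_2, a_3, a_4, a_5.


Substitute y = sum_n a_n x^n.
y''(x) has coefficient (n+2)(n+1) a_{n+2} at x^n;
-2 x y'(x) has coefficient -2 n a_n at x^n (shift);
6 y(x) has coefficient 6 a_n at x^n.
Matching x^n: (n+2)(n+1) a_{n+2} + (-2n + 6) a_n = 0.
Thus a_{n+2} = (2n - 6) / ((n+1)(n+2)) * a_n.

Check with a_0 = 1, a_1 = 0 (apply the recurrence for n = 0, 1, 2, 3): a_0 = 1, a_1 = 0, a_2 = -3, a_3 = 0, a_4 = 1/2, a_5 = 0.

a_(n+2) = (2n - 6) / ((n+1)(n+2)) * a_n; check: a_0 = 1, a_1 = 0, a_2 = -3, a_3 = 0, a_4 = 1/2, a_5 = 0
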